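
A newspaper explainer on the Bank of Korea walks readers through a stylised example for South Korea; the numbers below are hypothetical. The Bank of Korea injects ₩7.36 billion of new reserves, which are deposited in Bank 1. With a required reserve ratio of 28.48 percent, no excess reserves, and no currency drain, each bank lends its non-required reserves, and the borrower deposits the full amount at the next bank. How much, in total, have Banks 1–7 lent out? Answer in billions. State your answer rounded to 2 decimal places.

₩16.71 billion

Bank i lends (1 − rr)^i of the original deposit: Bank 1 lends 7.36·0.7152 ≈ 5.2639, Bank 2 lends 7.36·0.7152² ≈ 3.7647, and so on.
Summing a geometric series: total = 7.36·[0.7152·(1 − 0.7152^7) / (1 − 0.7152)] ≈ 16.7136 billion.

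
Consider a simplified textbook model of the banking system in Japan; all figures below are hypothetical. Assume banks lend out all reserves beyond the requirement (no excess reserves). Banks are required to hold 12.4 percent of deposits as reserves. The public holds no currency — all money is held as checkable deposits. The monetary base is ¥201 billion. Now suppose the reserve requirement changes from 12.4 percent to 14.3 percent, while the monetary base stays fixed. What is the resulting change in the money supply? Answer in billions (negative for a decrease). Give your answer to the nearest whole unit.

Initially m₁ = 1 / (0.124) ≈ 8.0645, so M₁ = 8.0645 × 201 = 1620.9645 billion.
After the change m₂ = 1 / (0.143) ≈ 6.9930, so M₂ = 6.9930 × 201 = 1405.593 billion.
ΔM = M₂ − M₁ = 1405.593 − 1620.9645 = -215.3715 billion.

-215 billion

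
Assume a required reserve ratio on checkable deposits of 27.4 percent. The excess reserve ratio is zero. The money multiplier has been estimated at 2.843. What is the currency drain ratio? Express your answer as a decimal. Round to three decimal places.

Using m = 2.843. From m = (1 + c)/(c + rr + e), rearranging gives 1 + c = m·(c + rr + e), so c·(1 − m) = m·(rr + e) − 1.
Hence c = [m·(rr + e) − 1]/(1 − m) = [2.843 × (0.274 + 0) − 1] / (1 − 2.843) ≈ 0.119923.

0.120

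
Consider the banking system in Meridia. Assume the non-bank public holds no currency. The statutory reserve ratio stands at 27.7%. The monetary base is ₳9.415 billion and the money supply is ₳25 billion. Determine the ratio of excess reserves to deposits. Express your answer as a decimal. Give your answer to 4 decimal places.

0.0996

Using m = M/MB = 25/9.415 ≈ 2.655337. Since m = (1 + c)/(c + rr + e), the denominator satisfies c + rr + e = (1 + c)/m = (1 + 0) / 2.655337 ≈ 0.376600.
With c = 0 and rr = 0.277, the ratio of excess reserves to deposits is 0.376600 − 0 − 0.277 = 0.0996.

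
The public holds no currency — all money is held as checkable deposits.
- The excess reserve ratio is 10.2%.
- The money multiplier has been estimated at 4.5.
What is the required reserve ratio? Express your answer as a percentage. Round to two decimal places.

12.02%

Using m = 4.5. Since m = (1 + c)/(c + rr + e), the denominator satisfies c + rr + e = (1 + c)/m = (1 + 0) / 4.5 ≈ 0.222222.
With c = 0 and e = 0.102, the required reserve ratio is 0.222222 − 0 − 0.102 = 0.120222.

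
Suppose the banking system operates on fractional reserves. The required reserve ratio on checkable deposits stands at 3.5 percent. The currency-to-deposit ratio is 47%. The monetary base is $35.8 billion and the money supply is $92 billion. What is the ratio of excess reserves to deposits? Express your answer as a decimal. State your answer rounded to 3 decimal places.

0.067

Using m = M/MB = 92/35.8 ≈ 2.569832. Since m = (1 + c)/(c + rr + e), the denominator satisfies c + rr + e = (1 + c)/m = (1 + 0.47) / 2.569832 ≈ 0.572022.
With c = 0.47 and rr = 0.035, the ratio of excess reserves to deposits is 0.572022 − 0.47 − 0.035 = 0.067022.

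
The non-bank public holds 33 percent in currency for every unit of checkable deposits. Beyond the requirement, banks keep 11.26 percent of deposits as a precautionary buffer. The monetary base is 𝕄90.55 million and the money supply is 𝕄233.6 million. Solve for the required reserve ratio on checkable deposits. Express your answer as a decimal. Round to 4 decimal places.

0.0729

Using m = M/MB = 233.6/90.55 ≈ 2.579790. Since m = (1 + c)/(c + rr + e), the denominator satisfies c + rr + e = (1 + c)/m = (1 + 0.33) / 2.579790 ≈ 0.515546.
With c = 0.33 and e = 0.1126, the required reserve ratio on checkable deposits is 0.515546 − 0.33 − 0.1126 = 0.072946.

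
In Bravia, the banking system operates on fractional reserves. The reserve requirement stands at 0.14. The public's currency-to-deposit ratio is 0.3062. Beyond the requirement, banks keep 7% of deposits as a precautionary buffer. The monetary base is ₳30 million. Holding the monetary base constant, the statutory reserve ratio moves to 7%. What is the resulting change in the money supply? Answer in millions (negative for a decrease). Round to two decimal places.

Initially m₁ = (1 + 0.3062) / (0.14 + 0.07 + 0.3062) ≈ 2.53041, so M₁ = 2.53041 × 30 = 75.9123 million.
After the change m₂ = (1 + 0.3062) / (0.07 + 0.07 + 0.3062) ≈ 2.92739, so M₂ = 2.92739 × 30 = 87.8217 million.
ΔM = M₂ − M₁ = 87.8217 − 75.9123 = 11.9094 million.

₳11.91 million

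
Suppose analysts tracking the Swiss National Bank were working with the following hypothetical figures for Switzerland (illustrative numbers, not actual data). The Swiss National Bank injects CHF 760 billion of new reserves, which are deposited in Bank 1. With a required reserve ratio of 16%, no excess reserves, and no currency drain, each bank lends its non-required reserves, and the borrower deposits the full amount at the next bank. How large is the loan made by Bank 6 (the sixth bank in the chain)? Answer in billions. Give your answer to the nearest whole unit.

CHF 267 billion

Each bank lends a fraction (1 − rr) = 0.8400 of the deposit it receives, so Bank 6 receives 760·0.8400^5 and lends 760·0.8400^6 ≈ 266.9865 billion.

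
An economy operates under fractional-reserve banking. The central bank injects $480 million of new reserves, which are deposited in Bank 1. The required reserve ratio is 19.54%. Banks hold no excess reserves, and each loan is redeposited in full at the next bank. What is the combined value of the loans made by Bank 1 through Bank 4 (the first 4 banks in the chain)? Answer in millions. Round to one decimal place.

Bank i lends (1 − rr)^i of the original deposit: Bank 1 lends 480·0.8046 = 386.2080, Bank 2 lends 480·0.8046² ≈ 310.7430, and so on.
Summing a geometric series: total = 480·[0.8046·(1 − 0.8046^4) / (1 − 0.8046)] ≈ 1148.1439 million.

$1148.1 million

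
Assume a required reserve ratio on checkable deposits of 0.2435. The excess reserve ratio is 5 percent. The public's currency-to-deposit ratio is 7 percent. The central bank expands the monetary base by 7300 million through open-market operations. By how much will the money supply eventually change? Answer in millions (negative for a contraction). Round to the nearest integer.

The money multiplier is m = (1 + c) / (rr + e + c) = (1 + 0.07) / (0.2435 + 0.05 + 0.07) ≈ 2.94360.
The purchase adds 7300 million of base, so ΔM = m × ΔMB = 2.94360 × (+7300) = 21488.28 million.

21488 million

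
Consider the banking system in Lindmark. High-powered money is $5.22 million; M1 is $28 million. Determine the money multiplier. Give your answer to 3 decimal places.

The money multiplier is m = M / MB = 28 / 5.22 ≈ 5.36398.

5.364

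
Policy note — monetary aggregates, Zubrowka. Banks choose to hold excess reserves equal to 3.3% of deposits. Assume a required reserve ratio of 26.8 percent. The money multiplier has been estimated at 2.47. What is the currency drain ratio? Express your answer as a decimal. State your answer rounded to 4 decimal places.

Using m = 2.47. From m = (1 + c)/(c + rr + e), rearranging gives 1 + c = m·(c + rr + e), so c·(1 − m) = m·(rr + e) − 1.
Hence c = [m·(rr + e) − 1]/(1 − m) = [2.47 × (0.268 + 0.033) − 1] / (1 − 2.47) ≈ 0.174510.

0.1745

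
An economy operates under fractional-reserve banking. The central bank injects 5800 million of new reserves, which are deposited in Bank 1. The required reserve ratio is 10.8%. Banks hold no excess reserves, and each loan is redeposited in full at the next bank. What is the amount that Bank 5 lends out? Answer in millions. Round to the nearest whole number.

Each bank lends a fraction (1 − rr) = 0.8920 of the deposit it receives, so Bank 5 receives 5800·0.8920^4 and lends 5800·0.8920^5 ≈ 3275.3089 million.

3275 million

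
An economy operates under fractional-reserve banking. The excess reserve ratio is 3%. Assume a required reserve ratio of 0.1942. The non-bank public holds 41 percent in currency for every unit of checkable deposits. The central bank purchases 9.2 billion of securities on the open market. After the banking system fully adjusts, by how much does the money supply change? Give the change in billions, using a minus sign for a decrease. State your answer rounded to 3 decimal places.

The money multiplier is m = (1 + c) / (rr + e + c) = (1 + 0.41) / (0.1942 + 0.03 + 0.41) ≈ 2.22327.
The purchase adds 9.2 billion of base, so ΔM = m × ΔMB = 2.22327 × (+9.2) ≈ 20.4541 billion.

20.454 billion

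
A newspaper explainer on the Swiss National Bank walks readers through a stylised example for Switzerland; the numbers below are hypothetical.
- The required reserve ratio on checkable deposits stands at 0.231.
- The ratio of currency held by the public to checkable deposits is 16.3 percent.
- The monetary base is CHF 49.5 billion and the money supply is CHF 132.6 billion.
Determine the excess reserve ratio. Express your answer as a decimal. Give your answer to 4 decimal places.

Using m = M/MB = 132.6/49.5 ≈ 2.678788. Since m = (1 + c)/(c + rr + e), the denominator satisfies c + rr + e = (1 + c)/m = (1 + 0.163) / 2.678788 ≈ 0.434152.
With c = 0.163 and rr = 0.231, the excess reserve ratio is 0.434152 − 0.163 − 0.231 = 0.040152.

0.0402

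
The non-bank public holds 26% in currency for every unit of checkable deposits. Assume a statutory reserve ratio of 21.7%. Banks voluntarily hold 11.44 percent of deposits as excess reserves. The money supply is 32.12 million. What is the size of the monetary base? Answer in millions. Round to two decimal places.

15.08 million

The money multiplier is m = (1 + c) / (rr + e + c) = (1 + 0.26) / (0.217 + 0.1144 + 0.26) ≈ 2.13054.
MB = M / m = 32.12 / 2.13054 ≈ 15.076 million.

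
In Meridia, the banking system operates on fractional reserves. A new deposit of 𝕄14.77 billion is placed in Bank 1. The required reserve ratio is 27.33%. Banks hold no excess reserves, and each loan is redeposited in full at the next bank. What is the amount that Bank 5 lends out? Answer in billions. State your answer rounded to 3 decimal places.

Each bank lends a fraction (1 − rr) = 0.7267 of the deposit it receives, so Bank 5 receives 14.77·0.7267^4 and lends 14.77·0.7267^5 ≈ 2.9933 billion.

𝕄2.993 billion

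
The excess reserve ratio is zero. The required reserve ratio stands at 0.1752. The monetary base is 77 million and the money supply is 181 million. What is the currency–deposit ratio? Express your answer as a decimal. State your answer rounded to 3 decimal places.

Using m = M/MB = 181/77 ≈ 2.350649. From m = (1 + c)/(c + rr + e), rearranging gives 1 + c = m·(c + rr + e), so c·(1 − m) = m·(rr + e) − 1.
Hence c = [m·(rr + e) − 1]/(1 − m) = [2.350649 × (0.1752 + 0) − 1] / (1 − 2.350649) ≈ 0.435469.

0.435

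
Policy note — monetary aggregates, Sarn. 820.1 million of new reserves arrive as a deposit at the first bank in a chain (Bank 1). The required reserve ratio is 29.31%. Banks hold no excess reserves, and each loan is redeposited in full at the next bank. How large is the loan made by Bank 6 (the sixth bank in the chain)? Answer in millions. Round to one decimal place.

Each bank lends a fraction (1 − rr) = 0.7069 of the deposit it receives, so Bank 6 receives 820.1·0.7069^5 and lends 820.1·0.7069^6 ≈ 102.3328 million.

102.3 million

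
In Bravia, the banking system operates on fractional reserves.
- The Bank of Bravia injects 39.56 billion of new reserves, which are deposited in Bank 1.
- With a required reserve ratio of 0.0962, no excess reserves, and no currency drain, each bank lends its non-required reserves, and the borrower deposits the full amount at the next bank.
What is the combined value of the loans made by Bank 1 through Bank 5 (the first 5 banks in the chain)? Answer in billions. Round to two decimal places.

147.53 billion

Bank i lends (1 − rr)^i of the original deposit: Bank 1 lends 39.56·0.9038 ≈ 35.7543, Bank 2 lends 39.56·0.9038² ≈ 32.3148, and so on.
Summing a geometric series: total = 39.56·[0.9038·(1 − 0.9038^5) / (1 − 0.9038)] ≈ 147.5287 billion.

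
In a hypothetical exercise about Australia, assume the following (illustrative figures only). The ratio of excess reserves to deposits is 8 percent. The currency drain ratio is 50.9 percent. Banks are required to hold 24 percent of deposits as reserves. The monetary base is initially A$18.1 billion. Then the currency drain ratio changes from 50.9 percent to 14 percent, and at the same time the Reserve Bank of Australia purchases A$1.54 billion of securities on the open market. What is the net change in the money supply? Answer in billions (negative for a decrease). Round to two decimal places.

Before: m₁ = (1 + 0.509) / (0.24 + 0.08 + 0.509) ≈ 1.82027, MB₁ = 18.1, so M₁ = 1.82027 × 18.1 ≈ 32.9469 billion.
After: m₂ = (1 + 0.14) / (0.24 + 0.08 + 0.14) ≈ 2.47826, MB₂ = 18.1 + 1.54 = 19.64, so M₂ = 2.47826 × 19.64 ≈ 48.673 billion.
ΔM = M₂ − M₁ = 48.673 − 32.9469 = 15.7261 billion.

A$15.73 billion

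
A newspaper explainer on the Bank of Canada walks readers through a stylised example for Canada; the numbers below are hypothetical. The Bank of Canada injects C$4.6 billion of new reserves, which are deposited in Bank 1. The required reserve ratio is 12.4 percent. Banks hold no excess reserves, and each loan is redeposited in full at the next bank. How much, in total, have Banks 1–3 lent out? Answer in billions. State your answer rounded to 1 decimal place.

C$10.7 billion

Bank i lends (1 − rr)^i of the original deposit: Bank 1 lends 4.6·0.8760 = 4.0296, Bank 2 lends 4.6·0.8760² ≈ 3.5299, and so on.
Summing a geometric series: total = 4.6·[0.8760·(1 − 0.8760^3) / (1 − 0.8760)] ≈ 10.6517 billion.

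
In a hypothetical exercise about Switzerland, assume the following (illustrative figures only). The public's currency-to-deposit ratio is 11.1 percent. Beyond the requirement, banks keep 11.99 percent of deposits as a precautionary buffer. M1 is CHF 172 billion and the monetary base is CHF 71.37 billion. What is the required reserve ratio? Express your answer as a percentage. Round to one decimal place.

23.0%

Using m = M/MB = 172/71.37 ≈ 2.409976. Since m = (1 + c)/(c + rr + e), the denominator satisfies c + rr + e = (1 + c)/m = (1 + 0.111) / 2.409976 ≈ 0.461000.
With c = 0.111 and e = 0.1199, the required reserve ratio is 0.461000 − 0.111 − 0.1199 = 0.2301.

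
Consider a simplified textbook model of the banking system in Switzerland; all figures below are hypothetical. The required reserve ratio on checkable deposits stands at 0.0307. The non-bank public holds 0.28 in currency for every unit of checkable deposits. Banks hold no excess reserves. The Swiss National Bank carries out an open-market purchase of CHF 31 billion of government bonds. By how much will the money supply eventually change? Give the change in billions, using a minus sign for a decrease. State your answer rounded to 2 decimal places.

CHF 127.71 billion

The money multiplier is m = (1 + c) / (rr + c) = (1 + 0.28) / (0.0307 + 0.28) ≈ 4.11973.
The purchase adds 31 billion of base, so ΔM = m × ΔMB = 4.11973 × (+31) ≈ 127.7116 billion.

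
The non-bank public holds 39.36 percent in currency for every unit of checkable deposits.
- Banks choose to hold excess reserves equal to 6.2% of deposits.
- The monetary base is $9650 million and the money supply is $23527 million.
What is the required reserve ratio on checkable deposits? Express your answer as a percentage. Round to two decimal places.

11.60%

Using m = M/MB = 23527/9650 ≈ 2.438031. Since m = (1 + c)/(c + rr + e), the denominator satisfies c + rr + e = (1 + c)/m = (1 + 0.3936) / 2.438031 ≈ 0.571609.
With c = 0.3936 and e = 0.062, the required reserve ratio on checkable deposits is 0.571609 − 0.3936 − 0.062 = 0.116009.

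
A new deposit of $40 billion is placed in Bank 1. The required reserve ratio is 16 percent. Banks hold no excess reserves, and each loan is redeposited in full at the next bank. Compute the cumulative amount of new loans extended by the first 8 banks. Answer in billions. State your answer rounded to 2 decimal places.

$157.95 billion

Bank i lends (1 − rr)^i of the original deposit: Bank 1 lends 40·0.8400 = 33.6000, Bank 2 lends 40·0.8400² = 28.2240, and so on.
Summing a geometric series: total = 40·[0.8400·(1 − 0.8400^8) / (1 − 0.8400)] ≈ 157.9461 billion.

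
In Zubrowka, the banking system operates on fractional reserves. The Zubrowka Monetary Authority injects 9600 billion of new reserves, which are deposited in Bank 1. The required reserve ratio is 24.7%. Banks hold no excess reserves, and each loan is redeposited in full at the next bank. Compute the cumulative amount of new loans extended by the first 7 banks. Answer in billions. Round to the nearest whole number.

Bank i lends (1 − rr)^i of the original deposit: Bank 1 lends 9600·0.7530 = 7228.8000, Bank 2 lends 9600·0.7530² = 5443.2864, and so on.
Summing a geometric series: total = 9600·[0.7530·(1 − 0.7530^7) / (1 − 0.7530)] ≈ 25249.0984 billion.

25249 billion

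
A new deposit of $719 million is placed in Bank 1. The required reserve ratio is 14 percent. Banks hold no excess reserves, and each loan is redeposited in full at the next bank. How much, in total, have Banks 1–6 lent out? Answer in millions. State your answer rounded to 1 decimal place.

$2629.9 million

Bank i lends (1 − rr)^i of the original deposit: Bank 1 lends 719·0.8600 = 618.3400, Bank 2 lends 719·0.8600² = 531.7724, and so on.
Summing a geometric series: total = 719·[0.8600·(1 − 0.8600^6) / (1 − 0.8600)] ≈ 2629.8564 million.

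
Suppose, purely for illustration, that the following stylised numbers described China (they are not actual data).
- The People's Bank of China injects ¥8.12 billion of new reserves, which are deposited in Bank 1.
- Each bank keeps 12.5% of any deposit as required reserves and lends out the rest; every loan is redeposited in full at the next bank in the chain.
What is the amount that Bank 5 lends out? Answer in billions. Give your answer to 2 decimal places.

¥4.16 billion

Each bank lends a fraction (1 − rr) = 0.8750 of the deposit it receives, so Bank 5 receives 8.12·0.8750^4 and lends 8.12·0.8750^5 ≈ 4.1648 billion.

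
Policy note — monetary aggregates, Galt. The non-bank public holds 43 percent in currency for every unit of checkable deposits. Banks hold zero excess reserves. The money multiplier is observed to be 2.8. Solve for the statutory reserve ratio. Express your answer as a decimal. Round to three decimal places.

Using m = 2.8. Since m = (1 + c)/(c + rr + e), the denominator satisfies c + rr + e = (1 + c)/m = (1 + 0.43) / 2.8 ≈ 0.510714.
With c = 0.43 and e = 0, the statutory reserve ratio is 0.510714 − 0.43 − 0 = 0.080714.

0.081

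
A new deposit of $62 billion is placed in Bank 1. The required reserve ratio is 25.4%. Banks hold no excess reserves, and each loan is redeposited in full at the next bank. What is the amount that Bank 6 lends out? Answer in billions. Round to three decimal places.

$10.686 billion

Each bank lends a fraction (1 − rr) = 0.7460 of the deposit it receives, so Bank 6 receives 62·0.7460^5 and lends 62·0.7460^6 ≈ 10.6862 billion.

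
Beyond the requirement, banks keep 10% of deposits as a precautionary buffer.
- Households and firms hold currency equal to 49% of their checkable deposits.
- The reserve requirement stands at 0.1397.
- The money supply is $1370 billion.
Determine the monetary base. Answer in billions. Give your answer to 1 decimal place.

$670.9 billion

The money multiplier is m = (1 + c) / (rr + e + c) = (1 + 0.49) / (0.1397 + 0.1 + 0.49) ≈ 2.041935.
MB = M / m = 1370 / 2.041935 ≈ 670.9322 billion.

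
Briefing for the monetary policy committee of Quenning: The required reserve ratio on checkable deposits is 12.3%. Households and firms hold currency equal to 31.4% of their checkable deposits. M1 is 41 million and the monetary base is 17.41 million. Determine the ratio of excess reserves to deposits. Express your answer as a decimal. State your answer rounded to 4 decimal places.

Using m = M/MB = 41/17.41 ≈ 2.354968. Since m = (1 + c)/(c + rr + e), the denominator satisfies c + rr + e = (1 + c)/m = (1 + 0.314) / 2.354968 ≈ 0.557969.
With c = 0.314 and rr = 0.123, the ratio of excess reserves to deposits is 0.557969 − 0.314 − 0.123 = 0.120969.

0.1210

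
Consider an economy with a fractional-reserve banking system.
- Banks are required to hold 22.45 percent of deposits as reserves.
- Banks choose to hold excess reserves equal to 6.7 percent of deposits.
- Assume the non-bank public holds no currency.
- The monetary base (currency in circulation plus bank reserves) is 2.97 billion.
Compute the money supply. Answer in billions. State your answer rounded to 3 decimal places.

10.189 billion

The money multiplier is m = 1 / (rr + e) = 1 / (0.2245 + 0.067) ≈ 3.43053.
So M = m × MB = 3.43053 × 2.97 ≈ 10.1887 billion.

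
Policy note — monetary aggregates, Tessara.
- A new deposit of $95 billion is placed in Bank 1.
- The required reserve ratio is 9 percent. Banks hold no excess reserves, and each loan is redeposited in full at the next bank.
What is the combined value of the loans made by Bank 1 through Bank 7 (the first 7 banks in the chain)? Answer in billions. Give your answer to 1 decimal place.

Bank i lends (1 − rr)^i of the original deposit: Bank 1 lends 95·0.9100 = 86.4500, Bank 2 lends 95·0.9100² = 78.6695, and so on.
Summing a geometric series: total = 95·[0.9100·(1 − 0.9100^7) / (1 − 0.9100)] ≈ 464.1779 billion.

$464.2 billion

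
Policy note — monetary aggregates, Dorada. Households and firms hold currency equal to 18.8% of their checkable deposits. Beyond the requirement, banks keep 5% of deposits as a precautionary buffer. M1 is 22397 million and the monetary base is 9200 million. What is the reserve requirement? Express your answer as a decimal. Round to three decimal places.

Using m = M/MB = 22397/9200 ≈ 2.434457. Since m = (1 + c)/(c + rr + e), the denominator satisfies c + rr + e = (1 + c)/m = (1 + 0.188) / 2.434457 ≈ 0.487994.
With c = 0.188 and e = 0.05, the reserve requirement is 0.487994 − 0.188 − 0.05 = 0.249994.

0.250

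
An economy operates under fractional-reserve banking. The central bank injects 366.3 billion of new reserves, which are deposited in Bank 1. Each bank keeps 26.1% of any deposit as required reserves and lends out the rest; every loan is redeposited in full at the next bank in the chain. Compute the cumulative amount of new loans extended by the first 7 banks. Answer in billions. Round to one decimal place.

912.3 billion

Bank i lends (1 − rr)^i of the original deposit: Bank 1 lends 366.3·0.7390 = 270.6957, Bank 2 lends 366.3·0.7390² ≈ 200.0441, and so on.
Summing a geometric series: total = 366.3·[0.7390·(1 − 0.7390^7) / (1 − 0.7390)] ≈ 912.3088 billion.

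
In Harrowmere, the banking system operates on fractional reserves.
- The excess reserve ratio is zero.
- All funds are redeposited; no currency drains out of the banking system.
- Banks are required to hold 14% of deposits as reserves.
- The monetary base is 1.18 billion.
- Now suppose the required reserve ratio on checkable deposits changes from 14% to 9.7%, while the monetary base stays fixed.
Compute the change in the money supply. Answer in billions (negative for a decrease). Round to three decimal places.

3.736 billion

Initially m₁ = 1 / (0.14) ≈ 7.14286, so M₁ = 7.14286 × 1.18 ≈ 8.4286 billion.
After the change m₂ = 1 / (0.097) ≈ 10.30928, so M₂ = 10.30928 × 1.18 ≈ 12.165 billion.
ΔM = M₂ − M₁ = 12.165 − 8.4286 = 3.7364 billion.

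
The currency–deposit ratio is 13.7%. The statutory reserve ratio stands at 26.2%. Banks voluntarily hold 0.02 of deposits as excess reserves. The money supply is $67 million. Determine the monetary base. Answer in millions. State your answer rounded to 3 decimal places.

$24.690 million

The money multiplier is m = (1 + c) / (rr + e + c) = (1 + 0.137) / (0.262 + 0.02 + 0.137) ≈ 2.713604.
MB = M / m = 67 / 2.713604 ≈ 24.6904 million.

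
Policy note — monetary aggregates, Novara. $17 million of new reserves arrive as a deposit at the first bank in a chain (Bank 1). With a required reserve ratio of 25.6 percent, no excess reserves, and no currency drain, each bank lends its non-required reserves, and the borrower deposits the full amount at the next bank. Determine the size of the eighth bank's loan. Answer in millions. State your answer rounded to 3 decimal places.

$1.596 million

Each bank lends a fraction (1 − rr) = 0.7440 of the deposit it receives, so Bank 8 receives 17·0.7440^7 and lends 17·0.7440^8 ≈ 1.5960 million.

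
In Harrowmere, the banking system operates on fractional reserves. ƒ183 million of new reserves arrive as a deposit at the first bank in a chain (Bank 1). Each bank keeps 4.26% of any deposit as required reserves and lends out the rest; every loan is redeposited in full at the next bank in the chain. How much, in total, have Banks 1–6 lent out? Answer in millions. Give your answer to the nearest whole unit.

ƒ945 million

Bank i lends (1 − rr)^i of the original deposit: Bank 1 lends 183·0.9574 = 175.2042, Bank 2 lends 183·0.9574² ≈ 167.7405, and so on.
Summing a geometric series: total = 183·[0.9574·(1 − 0.9574^6) / (1 − 0.9574)] ≈ 945.4291 million.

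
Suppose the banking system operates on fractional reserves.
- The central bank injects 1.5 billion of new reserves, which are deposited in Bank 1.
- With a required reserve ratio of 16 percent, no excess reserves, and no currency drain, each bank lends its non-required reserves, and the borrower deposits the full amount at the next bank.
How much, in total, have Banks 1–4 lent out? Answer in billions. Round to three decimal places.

3.954 billion

Bank i lends (1 − rr)^i of the original deposit: Bank 1 lends 1.5·0.8400 = 1.2600, Bank 2 lends 1.5·0.8400² = 1.0584, and so on.
Summing a geometric series: total = 1.5·[0.8400·(1 − 0.8400^4) / (1 − 0.8400)] ≈ 3.9543 billion.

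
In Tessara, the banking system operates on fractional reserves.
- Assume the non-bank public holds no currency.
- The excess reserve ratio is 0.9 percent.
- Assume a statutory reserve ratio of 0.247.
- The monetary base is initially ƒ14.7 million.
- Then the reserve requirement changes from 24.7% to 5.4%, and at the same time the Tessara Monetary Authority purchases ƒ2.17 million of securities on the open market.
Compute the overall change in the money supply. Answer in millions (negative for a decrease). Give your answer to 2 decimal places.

ƒ210.36 million

Before: m₁ = 1 / (0.247 + 0.009) = 3.90625, MB₁ = 14.7, so M₁ = 3.90625 × 14.7 ≈ 57.4219 million.
After: m₂ = 1 / (0.054 + 0.009) ≈ 15.87302, MB₂ = 14.7 + 2.17 = 16.87, so M₂ = 15.87302 × 16.87 ≈ 267.7778 million.
ΔM = M₂ − M₁ = 267.7778 − 57.4219 = 210.3559 million.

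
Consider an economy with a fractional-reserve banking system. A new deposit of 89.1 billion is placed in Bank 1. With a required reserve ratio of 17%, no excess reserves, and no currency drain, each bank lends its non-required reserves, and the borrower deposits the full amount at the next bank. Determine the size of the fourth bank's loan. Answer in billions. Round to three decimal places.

42.285 billion

Each bank lends a fraction (1 − rr) = 0.8300 of the deposit it receives, so Bank 4 receives 89.1·0.8300^3 and lends 89.1·0.8300^4 ≈ 42.2854 billion.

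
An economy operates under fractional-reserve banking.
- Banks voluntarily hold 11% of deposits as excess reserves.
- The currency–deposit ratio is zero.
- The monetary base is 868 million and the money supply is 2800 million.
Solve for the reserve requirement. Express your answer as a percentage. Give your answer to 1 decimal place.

20.0%

Using m = M/MB = 2800/868 ≈ 3.225806. Since m = (1 + c)/(c + rr + e), the denominator satisfies c + rr + e = (1 + c)/m = (1 + 0) / 3.225806 ≈ 0.310000.
With c = 0 and e = 0.11, the reserve requirement is 0.310000 − 0 − 0.11 = 0.2.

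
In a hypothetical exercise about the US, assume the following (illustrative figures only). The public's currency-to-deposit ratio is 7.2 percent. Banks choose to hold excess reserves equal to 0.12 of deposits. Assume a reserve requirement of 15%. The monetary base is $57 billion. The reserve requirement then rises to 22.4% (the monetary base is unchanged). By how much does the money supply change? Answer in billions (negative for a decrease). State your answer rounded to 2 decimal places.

Initially m₁ = (1 + 0.072) / (0.15 + 0.12 + 0.072) ≈ 3.13450, so M₁ = 3.13450 × 57 = 178.6665 billion.
After the change m₂ = (1 + 0.072) / (0.224 + 0.12 + 0.072) ≈ 2.57692, so M₂ = 2.57692 × 57 ≈ 146.8844 billion.
ΔM = M₂ − M₁ = 146.8844 − 178.6665 = -31.7821 billion.

-31.78 billion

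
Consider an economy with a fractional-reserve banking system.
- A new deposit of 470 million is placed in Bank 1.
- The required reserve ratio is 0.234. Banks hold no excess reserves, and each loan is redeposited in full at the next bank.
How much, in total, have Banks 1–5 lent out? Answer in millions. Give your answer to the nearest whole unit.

1133 million

Bank i lends (1 − rr)^i of the original deposit: Bank 1 lends 470·0.7660 = 360.0200, Bank 2 lends 470·0.7660² ≈ 275.7753, and so on.
Summing a geometric series: total = 470·[0.7660·(1 − 0.7660^5) / (1 − 0.7660)] ≈ 1132.8007 million.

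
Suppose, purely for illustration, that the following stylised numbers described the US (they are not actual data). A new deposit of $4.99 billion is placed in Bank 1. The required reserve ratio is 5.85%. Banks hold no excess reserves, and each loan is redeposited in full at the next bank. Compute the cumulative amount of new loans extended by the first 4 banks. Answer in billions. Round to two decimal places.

$17.21 billion

Bank i lends (1 − rr)^i of the original deposit: Bank 1 lends 4.99·0.9415 ≈ 4.6981, Bank 2 lends 4.99·0.9415² ≈ 4.4232, and so on.
Summing a geometric series: total = 4.99·[0.9415·(1 − 0.9415^4) / (1 − 0.9415)] ≈ 17.2067 billion.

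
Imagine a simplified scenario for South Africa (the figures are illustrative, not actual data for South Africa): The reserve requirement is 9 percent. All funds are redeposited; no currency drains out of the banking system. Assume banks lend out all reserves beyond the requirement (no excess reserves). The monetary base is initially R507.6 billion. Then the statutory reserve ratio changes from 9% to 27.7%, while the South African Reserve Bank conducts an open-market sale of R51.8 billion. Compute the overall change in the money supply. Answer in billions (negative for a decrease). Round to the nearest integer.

Before: m₁ = 1 / (0.09) ≈ 11.1111, MB₁ = 507.6, so M₁ = 11.1111 × 507.6 ≈ 5639.9944 billion.
After: m₂ = 1 / (0.277) ≈ 3.6101, MB₂ = 507.6 − 51.8 = 455.8, so M₂ = 3.6101 × 455.8 ≈ 1645.4836 billion.
ΔM = M₂ − M₁ = 1645.4836 − 5639.9944 = -3994.5108 billion.

-3995 billion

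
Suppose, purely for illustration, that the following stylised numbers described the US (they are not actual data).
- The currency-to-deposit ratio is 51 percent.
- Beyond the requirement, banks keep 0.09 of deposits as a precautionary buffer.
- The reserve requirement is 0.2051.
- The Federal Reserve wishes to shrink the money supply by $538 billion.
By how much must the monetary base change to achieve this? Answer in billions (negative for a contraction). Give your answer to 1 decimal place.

The money multiplier is m = (1 + c) / (rr + e + c) = (1 + 0.51) / (0.2051 + 0.09 + 0.51) ≈ 1.87554.
ΔMB = ΔM / m = (−538) / 1.87554 ≈ -286.8507 billion.

-286.9 billion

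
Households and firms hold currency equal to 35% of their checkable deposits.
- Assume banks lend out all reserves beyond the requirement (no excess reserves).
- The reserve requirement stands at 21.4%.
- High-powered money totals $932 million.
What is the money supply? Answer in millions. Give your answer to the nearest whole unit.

$2231 million

The money multiplier is m = (1 + c) / (rr + c) = (1 + 0.35) / (0.214 + 0.35) ≈ 2.3936.
So M = m × MB = 2.3936 × 932 = 2230.8352 million.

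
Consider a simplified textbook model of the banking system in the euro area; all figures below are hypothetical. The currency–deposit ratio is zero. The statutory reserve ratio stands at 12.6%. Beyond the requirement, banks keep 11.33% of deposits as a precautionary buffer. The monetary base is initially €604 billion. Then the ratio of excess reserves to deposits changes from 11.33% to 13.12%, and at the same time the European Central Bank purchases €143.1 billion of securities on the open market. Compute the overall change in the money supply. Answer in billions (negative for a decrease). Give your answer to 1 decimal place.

€380.7 billion

Before: m₁ = 1 / (0.126 + 0.1133) ≈ 4.17885, MB₁ = 604, so M₁ = 4.17885 × 604 = 2524.0254 billion.
After: m₂ = 1 / (0.126 + 0.1312) ≈ 3.88802, MB₂ = 604 + 143.1 = 747.1, so M₂ = 3.88802 × 747.1 ≈ 2904.7397 billion.
ΔM = M₂ − M₁ = 2904.7397 − 2524.0254 = 380.7143 billion.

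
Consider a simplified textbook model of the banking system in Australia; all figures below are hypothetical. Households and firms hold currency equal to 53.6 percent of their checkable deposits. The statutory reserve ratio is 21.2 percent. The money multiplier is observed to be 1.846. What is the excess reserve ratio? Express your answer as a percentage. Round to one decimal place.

8.4%

Using m = 1.846. Since m = (1 + c)/(c + rr + e), the denominator satisfies c + rr + e = (1 + c)/m = (1 + 0.536) / 1.846 ≈ 0.832069.
With c = 0.536 and rr = 0.212, the excess reserve ratio is 0.832069 − 0.536 − 0.212 = 0.084069.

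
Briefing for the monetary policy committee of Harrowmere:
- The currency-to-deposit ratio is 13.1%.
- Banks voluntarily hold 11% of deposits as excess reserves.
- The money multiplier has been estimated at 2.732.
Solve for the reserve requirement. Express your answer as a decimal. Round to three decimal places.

Using m = 2.732. Since m = (1 + c)/(c + rr + e), the denominator satisfies c + rr + e = (1 + c)/m = (1 + 0.131) / 2.732 ≈ 0.413982.
With c = 0.131 and e = 0.11, the reserve requirement is 0.413982 − 0.131 − 0.11 = 0.172982.

0.173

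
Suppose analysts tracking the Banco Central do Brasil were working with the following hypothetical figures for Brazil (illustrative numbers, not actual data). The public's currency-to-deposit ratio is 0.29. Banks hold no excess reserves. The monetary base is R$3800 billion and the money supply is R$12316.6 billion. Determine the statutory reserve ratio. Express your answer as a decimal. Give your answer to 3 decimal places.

0.108

Using m = M/MB = 12316.6/3800 ≈ 3.241211. Since m = (1 + c)/(c + rr + e), the denominator satisfies c + rr + e = (1 + c)/m = (1 + 0.29) / 3.241211 ≈ 0.397999.
With c = 0.29 and e = 0, the statutory reserve ratio is 0.397999 − 0.29 − 0 = 0.107999.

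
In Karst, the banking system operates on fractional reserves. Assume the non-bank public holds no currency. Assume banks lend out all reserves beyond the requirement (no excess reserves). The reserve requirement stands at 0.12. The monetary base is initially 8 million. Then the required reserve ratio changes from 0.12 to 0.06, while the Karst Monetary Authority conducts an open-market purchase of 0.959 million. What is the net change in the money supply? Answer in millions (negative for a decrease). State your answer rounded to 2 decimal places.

82.65 million

Before: m₁ = 1 / (0.12) ≈ 8.3333, MB₁ = 8, so M₁ = 8.3333 × 8 = 66.6664 million.
After: m₂ = 1 / (0.06) ≈ 16.6667, MB₂ = 8 + 0.959 = 8.959, so M₂ = 16.6667 × 8.959 ≈ 149.317 million.
ΔM = M₂ − M₁ = 149.317 − 66.6664 = 82.6506 million.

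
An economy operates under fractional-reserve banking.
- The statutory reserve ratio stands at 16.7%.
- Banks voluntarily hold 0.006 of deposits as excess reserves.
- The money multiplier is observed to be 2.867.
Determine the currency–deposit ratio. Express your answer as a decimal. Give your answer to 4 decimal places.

Using m = 2.867. From m = (1 + c)/(c + rr + e), rearranging gives 1 + c = m·(c + rr + e), so c·(1 − m) = m·(rr + e) − 1.
Hence c = [m·(rr + e) − 1]/(1 − m) = [2.867 × (0.167 + 0.006) − 1] / (1 − 2.867) ≈ 0.269957.

0.2700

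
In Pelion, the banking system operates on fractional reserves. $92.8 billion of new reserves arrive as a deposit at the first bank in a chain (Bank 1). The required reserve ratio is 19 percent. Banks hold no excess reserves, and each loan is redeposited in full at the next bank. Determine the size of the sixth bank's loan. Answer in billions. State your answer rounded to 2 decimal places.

Each bank lends a fraction (1 − rr) = 0.8100 of the deposit it receives, so Bank 6 receives 92.8·0.8100^5 and lends 92.8·0.8100^6 ≈ 26.2095 billion.

$26.21 billion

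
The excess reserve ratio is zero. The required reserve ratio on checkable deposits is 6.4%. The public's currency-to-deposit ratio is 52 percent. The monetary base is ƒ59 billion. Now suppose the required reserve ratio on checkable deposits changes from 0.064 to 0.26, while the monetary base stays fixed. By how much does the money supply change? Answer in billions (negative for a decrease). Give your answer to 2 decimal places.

Initially m₁ = (1 + 0.52) / (0.064 + 0.52) ≈ 2.60274, so M₁ = 2.60274 × 59 ≈ 153.5617 billion.
After the change m₂ = (1 + 0.52) / (0.26 + 0.52) ≈ 1.94872, so M₂ = 1.94872 × 59 ≈ 114.9745 billion.
ΔM = M₂ − M₁ = 114.9745 − 153.5617 = -38.5872 billion.

-38.59 billion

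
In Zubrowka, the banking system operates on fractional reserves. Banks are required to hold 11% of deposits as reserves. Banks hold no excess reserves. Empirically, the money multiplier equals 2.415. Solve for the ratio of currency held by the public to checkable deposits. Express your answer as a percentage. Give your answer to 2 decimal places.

51.90%

Using m = 2.415. From m = (1 + c)/(c + rr + e), rearranging gives 1 + c = m·(c + rr + e), so c·(1 − m) = m·(rr + e) − 1.
Hence c = [m·(rr + e) − 1]/(1 − m) = [2.415 × (0.11 + 0) − 1] / (1 − 2.415) ≈ 0.518975.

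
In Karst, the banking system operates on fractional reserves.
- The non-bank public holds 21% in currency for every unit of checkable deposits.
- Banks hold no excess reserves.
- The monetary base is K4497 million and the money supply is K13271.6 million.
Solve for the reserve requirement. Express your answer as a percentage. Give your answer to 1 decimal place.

Using m = M/MB = 13271.6/4497 ≈ 2.951212. Since m = (1 + c)/(c + rr + e), the denominator satisfies c + rr + e = (1 + c)/m = (1 + 0.21) / 2.951212 ≈ 0.410001.
With c = 0.21 and e = 0, the reserve requirement is 0.410001 − 0.21 − 0 = 0.200001.

20.0%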